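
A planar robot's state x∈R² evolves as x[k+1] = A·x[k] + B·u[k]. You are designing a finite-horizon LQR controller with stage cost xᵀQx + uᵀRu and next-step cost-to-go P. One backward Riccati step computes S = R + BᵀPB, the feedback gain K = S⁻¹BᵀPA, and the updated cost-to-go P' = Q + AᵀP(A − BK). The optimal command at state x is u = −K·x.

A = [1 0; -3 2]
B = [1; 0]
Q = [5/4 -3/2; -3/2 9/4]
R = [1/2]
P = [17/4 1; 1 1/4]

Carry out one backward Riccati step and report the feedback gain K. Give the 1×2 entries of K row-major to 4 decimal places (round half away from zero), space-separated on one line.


BᵀP = [4.2500 1.0000]
S = R + BᵀPB = [1/2] + [4.2500] = [4.7500]
BᵀPA = [1.2500 2.0000]
K = S⁻¹·BᵀPA = [0.2632 0.4211]
A−BK = [0.7368 -0.4211; -3.0000 2.0000]
AᵀP(A−BK) = [0.1711 -0.0263; -0.0263 0.1579]
P' = Q + AᵀP(A−BK) = [1.4211 -1.5263; -1.5263 2.4079]
tr(P') = 3.8289

0.2632 0.4211


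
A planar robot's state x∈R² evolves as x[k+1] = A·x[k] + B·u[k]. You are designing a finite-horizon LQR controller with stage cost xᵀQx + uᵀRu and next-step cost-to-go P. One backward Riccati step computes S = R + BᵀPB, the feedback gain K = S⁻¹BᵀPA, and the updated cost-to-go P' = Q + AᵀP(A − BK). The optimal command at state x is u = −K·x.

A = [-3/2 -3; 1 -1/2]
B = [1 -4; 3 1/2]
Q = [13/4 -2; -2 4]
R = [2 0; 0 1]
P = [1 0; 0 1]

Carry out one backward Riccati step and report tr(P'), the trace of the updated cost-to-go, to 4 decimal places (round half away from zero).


8.1124

BᵀP = [1.0000 3.0000; -4.0000 0.5000]
S = R + BᵀPB = [2 0; 0 1] + [10.0000 -2.5000; -2.5000 16.2500] = [12.0000 -2.5000; -2.5000 17.2500]
BᵀPA = [1.5000 -4.5000; 6.5000 11.7500]
K = S⁻¹·BᵀPA = [0.2098 -0.2403; 0.4072 0.6463]
A−BK = [-0.0809 -0.1743; 0.1669 -0.1021]
AᵀP(A−BK) = [0.2883 0.1594; 0.1594 0.5741]
P' = Q + AᵀP(A−BK) = [3.5383 -1.8406; -1.8406 4.5741]
tr(P') = 8.1124


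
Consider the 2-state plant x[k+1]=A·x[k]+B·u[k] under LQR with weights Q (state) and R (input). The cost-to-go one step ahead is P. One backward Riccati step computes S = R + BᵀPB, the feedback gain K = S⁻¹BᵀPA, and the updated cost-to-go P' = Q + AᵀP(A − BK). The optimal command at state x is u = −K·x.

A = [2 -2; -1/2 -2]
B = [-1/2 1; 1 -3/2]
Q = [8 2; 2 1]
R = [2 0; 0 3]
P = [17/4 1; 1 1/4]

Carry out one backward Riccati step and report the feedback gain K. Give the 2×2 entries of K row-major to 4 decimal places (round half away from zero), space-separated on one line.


BᵀP = [-1.1250 -0.2500; 2.7500 0.6250]
S = R + BᵀPB = [2 0; 0 3] + [0.3125 -0.7500; -0.7500 1.8125] = [2.3125 -0.7500; -0.7500 4.8125]
BᵀPA = [-2.1250 2.7500; 5.1875 -6.7500]
K = S⁻¹·BᵀPA = [-0.5996 0.7734; 0.9845 -1.2821]
A−BK = [0.7157 -0.3312; 1.5763 -4.6965]
AᵀP(A−BK) = [8.6813 -11.4558; -11.4558 15.2192]
P' = Q + AᵀP(A−BK) = [16.6813 -9.4558; -9.4558 16.2192]
tr(P') = 32.9006

-0.5996 0.7734 0.9845 -1.2821


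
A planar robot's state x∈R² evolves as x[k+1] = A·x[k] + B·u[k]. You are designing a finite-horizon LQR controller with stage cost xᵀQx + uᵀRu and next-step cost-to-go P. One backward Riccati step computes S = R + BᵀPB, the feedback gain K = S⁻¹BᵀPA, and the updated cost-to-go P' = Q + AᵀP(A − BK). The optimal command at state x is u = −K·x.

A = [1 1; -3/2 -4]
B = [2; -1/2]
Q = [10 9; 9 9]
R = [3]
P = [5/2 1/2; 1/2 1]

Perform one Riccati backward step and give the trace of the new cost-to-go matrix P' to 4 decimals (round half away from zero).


34.8265

BᵀP = [4.7500 0.5000]
S = R + BᵀPB = [3] + [9.2500] = [12.2500]
BᵀPA = [4.0000 2.7500]
K = S⁻¹·BᵀPA = [0.3265 0.2245]
A−BK = [0.3469 0.5510; -1.3367 -3.8878]
AᵀP(A−BK) = [1.9439 4.8520; 4.8520 13.8827]
P' = Q + AᵀP(A−BK) = [11.9439 13.8520; 13.8520 22.8827]
tr(P') = 34.8265


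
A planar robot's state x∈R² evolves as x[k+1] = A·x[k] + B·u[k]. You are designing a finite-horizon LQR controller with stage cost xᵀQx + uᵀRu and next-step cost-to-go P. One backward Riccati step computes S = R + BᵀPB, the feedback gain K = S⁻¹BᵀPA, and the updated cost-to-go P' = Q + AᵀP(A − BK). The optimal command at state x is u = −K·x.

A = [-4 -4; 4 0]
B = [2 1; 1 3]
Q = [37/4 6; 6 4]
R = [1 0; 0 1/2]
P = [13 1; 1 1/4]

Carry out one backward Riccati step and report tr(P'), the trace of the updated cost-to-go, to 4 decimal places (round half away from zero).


BᵀP = [27.0000 2.2500; 16.0000 1.7500]
S = R + BᵀPB = [1 0; 0 1/2] + [56.2500 33.7500; 33.7500 21.2500] = [57.2500 33.7500; 33.7500 21.7500]
BᵀPA = [-99.0000 -108.0000; -57.0000 -64.0000]
K = S⁻¹·BᵀPA = [-2.1625 -1.7809; 0.7350 -0.1790]
A−BK = [-0.4099 -0.2591; 3.9576 2.3180]
AᵀP(A−BK) = [7.8021 5.4841; 5.4841 4.2026]
P' = Q + AᵀP(A−BK) = [17.0521 11.4841; 11.4841 8.2026]
tr(P') = 25.2547

25.2547


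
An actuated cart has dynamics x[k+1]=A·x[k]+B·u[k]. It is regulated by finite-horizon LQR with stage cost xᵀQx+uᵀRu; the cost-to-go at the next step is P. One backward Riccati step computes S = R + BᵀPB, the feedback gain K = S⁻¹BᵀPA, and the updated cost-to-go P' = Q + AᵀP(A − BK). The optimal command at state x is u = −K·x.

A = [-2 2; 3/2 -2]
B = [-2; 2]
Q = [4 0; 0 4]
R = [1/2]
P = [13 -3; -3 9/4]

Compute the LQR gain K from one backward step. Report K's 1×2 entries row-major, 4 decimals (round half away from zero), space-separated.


0.9327 -0.9942

BᵀP = [-32.0000 10.5000]
S = R + BᵀPB = [1/2] + [85.0000] = [85.5000]
BᵀPA = [79.7500 -85.0000]
K = S⁻¹·BᵀPA = [0.9327 -0.9942]
A−BK = [-0.1345 0.0117; -0.3655 -0.0117]
AᵀP(A−BK) = [0.6758 -0.4664; -0.4664 0.4971]
P' = Q + AᵀP(A−BK) = [4.6758 -0.4664; -0.4664 4.4971]
tr(P') = 9.1729


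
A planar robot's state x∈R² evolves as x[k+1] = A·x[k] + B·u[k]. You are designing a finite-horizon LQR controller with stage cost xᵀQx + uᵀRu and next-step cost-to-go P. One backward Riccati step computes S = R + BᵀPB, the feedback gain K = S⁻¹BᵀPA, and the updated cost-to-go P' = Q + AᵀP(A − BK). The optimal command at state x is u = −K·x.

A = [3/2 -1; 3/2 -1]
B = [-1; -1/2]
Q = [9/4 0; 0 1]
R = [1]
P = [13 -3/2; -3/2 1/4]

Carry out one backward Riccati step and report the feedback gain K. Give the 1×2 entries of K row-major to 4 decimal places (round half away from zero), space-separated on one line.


-1.2985 0.8657

BᵀP = [-12.2500 1.3750]
S = R + BᵀPB = [1] + [11.5625] = [12.5625]
BᵀPA = [-16.3125 10.8750]
K = S⁻¹·BᵀPA = [-1.2985 0.8657]
A−BK = [0.2015 -0.1343; 0.8507 -0.5672]
AᵀP(A−BK) = [1.8806 -1.2537; -1.2537 0.8358]
P' = Q + AᵀP(A−BK) = [4.1306 -1.2537; -1.2537 1.8358]
tr(P') = 5.9664


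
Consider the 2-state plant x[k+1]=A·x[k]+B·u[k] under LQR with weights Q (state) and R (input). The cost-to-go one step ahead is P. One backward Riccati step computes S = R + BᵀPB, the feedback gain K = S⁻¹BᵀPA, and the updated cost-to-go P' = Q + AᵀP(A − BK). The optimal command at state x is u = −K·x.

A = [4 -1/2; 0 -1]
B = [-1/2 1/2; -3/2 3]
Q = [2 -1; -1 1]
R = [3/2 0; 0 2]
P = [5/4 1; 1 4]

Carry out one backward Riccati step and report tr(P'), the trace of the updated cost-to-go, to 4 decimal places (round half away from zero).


17.3801

BᵀP = [-2.1250 -6.5000; 3.6250 12.5000]
S = R + BᵀPB = [3/2 0; 0 2] + [10.8125 -20.5625; -20.5625 39.3125] = [12.3125 -20.5625; -20.5625 41.3125]
BᵀPA = [-8.5000 7.5625; 14.5000 -14.3125]
K = S⁻¹·BᵀPA = [-0.6174 0.2111; 0.0437 -0.2414]
A−BK = [3.6695 -0.2738; -1.0572 0.0408]
AᵀP(A−BK) = [14.1187 -1.2057; -1.2057 0.2614]
P' = Q + AᵀP(A−BK) = [16.1187 -2.2057; -2.2057 1.2614]
tr(P') = 17.3801


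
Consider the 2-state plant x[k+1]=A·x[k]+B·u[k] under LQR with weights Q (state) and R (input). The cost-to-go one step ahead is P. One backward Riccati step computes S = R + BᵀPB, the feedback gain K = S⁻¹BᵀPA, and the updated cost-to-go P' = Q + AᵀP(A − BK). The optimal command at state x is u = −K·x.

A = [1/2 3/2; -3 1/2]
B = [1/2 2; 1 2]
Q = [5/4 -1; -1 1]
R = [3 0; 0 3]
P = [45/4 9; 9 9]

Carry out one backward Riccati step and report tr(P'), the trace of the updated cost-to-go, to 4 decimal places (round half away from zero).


BᵀP = [14.6250 13.5000; 40.5000 36.0000]
S = R + BᵀPB = [3 0; 0 3] + [20.8125 56.2500; 56.2500 153.0000] = [23.8125 56.2500; 56.2500 156.0000]
BᵀPA = [-33.1875 28.6875; -87.7500 78.7500]
K = S⁻¹·BᵀPA = [-0.4382 0.0827; -0.4045 0.4750]
A−BK = [1.5281 0.5087; -1.7528 -0.5327]
AᵀP(A−BK) = [6.7753 1.1124; 1.1124 1.2847]
P' = Q + AᵀP(A−BK) = [8.0253 0.1124; 0.1124 2.2847]
tr(P') = 10.3100

10.3100


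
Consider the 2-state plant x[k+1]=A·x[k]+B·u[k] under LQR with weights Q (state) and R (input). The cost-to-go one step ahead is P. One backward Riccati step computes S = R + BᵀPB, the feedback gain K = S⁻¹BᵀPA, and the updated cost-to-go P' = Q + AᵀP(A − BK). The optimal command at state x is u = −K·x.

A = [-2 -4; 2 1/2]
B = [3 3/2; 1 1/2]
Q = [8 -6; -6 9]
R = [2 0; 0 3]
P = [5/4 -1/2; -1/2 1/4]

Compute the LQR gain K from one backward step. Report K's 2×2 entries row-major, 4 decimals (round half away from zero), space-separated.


-0.7552 -1.1434 -0.2517 -0.3811

BᵀP = [3.2500 -1.2500; 1.6250 -0.6250]
S = R + BᵀPB = [2 0; 0 3] + [8.5000 4.2500; 4.2500 2.1250] = [10.5000 4.2500; 4.2500 5.1250]
BᵀPA = [-9.0000 -13.6250; -4.5000 -6.8125]
K = S⁻¹·BᵀPA = [-0.7552 -1.1434; -0.2517 -0.3811]
A−BK = [0.6434 0.0017; 2.8811 1.8339]
AᵀP(A−BK) = [2.0699 2.7448; 2.7448 3.8879]
P' = Q + AᵀP(A−BK) = [10.0699 -3.2552; -3.2552 12.8879]
tr(P') = 22.9578


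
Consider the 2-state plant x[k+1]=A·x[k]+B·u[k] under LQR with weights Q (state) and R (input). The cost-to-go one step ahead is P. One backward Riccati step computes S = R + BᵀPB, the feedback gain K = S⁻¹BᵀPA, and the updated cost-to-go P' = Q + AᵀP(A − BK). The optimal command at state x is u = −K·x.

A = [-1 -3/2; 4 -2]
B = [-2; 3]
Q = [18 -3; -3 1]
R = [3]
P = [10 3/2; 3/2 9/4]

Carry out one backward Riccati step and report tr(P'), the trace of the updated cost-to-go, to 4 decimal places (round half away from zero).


BᵀP = [-15.5000 3.7500]
S = R + BᵀPB = [3] + [42.2500] = [45.2500]
BᵀPA = [30.5000 15.7500]
K = S⁻¹·BᵀPA = [0.6740 0.3481]
A−BK = [0.3481 -0.8039; 1.9779 -3.0442]
AᵀP(A−BK) = [13.4420 -19.6160; -19.6160 35.0180]
P' = Q + AᵀP(A−BK) = [31.4420 -22.6160; -22.6160 36.0180]
tr(P') = 67.4599

67.4599


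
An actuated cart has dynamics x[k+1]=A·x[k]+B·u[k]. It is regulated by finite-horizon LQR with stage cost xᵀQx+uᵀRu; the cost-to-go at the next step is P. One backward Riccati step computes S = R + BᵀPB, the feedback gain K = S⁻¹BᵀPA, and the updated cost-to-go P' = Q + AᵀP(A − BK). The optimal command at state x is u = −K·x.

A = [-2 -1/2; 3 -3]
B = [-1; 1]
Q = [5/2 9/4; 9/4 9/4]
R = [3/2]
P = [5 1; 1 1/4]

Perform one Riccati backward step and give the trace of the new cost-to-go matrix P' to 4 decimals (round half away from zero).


BᵀP = [-4.0000 -0.7500]
S = R + BᵀPB = [3/2] + [3.2500] = [4.7500]
BᵀPA = [5.7500 4.2500]
K = S⁻¹·BᵀPA = [1.2105 0.8947]
A−BK = [-0.7895 0.3947; 1.7895 -3.8947]
AᵀP(A−BK) = [3.2895 2.1053; 2.1053 2.6974]
P' = Q + AᵀP(A−BK) = [5.7895 4.3553; 4.3553 4.9474]
tr(P') = 10.7368

10.7368


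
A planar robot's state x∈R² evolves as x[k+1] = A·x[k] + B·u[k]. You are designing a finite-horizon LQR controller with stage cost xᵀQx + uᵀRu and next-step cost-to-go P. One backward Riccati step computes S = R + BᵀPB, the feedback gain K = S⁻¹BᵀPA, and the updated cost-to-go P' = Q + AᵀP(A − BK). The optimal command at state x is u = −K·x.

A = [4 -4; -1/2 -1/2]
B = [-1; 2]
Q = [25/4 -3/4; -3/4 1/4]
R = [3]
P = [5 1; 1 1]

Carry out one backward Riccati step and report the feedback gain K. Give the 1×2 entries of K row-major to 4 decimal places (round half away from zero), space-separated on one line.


BᵀP = [-3.0000 1.0000]
S = R + BᵀPB = [3] + [5.0000] = [8.0000]
BᵀPA = [-12.5000 11.5000]
K = S⁻¹·BᵀPA = [-1.5625 1.4375]
A−BK = [2.4375 -2.5625; 2.6250 -3.3750]
AᵀP(A−BK) = [56.7188 -61.7813; -61.7813 67.7188]
P' = Q + AᵀP(A−BK) = [62.9688 -62.5313; -62.5313 67.9688]
tr(P') = 130.9375

-1.5625 1.4375


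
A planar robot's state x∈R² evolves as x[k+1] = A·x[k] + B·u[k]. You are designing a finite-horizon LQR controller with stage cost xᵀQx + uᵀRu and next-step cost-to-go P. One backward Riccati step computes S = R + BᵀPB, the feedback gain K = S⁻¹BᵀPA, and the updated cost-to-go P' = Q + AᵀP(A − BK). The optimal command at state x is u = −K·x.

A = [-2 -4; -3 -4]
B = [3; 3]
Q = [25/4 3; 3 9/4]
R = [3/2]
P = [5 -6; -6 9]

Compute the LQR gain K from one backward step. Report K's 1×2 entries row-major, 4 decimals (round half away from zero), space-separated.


BᵀP = [-3.0000 9.0000]
S = R + BᵀPB = [3/2] + [18.0000] = [19.5000]
BᵀPA = [-21.0000 -24.0000]
K = S⁻¹·BᵀPA = [-1.0769 -1.2308]
A−BK = [1.2308 -0.3077; 0.2308 -0.3077]
AᵀP(A−BK) = [6.3846 2.1538; 2.1538 2.4615]
P' = Q + AᵀP(A−BK) = [12.6346 5.1538; 5.1538 4.7115]
tr(P') = 17.3462

-1.0769 -1.2308


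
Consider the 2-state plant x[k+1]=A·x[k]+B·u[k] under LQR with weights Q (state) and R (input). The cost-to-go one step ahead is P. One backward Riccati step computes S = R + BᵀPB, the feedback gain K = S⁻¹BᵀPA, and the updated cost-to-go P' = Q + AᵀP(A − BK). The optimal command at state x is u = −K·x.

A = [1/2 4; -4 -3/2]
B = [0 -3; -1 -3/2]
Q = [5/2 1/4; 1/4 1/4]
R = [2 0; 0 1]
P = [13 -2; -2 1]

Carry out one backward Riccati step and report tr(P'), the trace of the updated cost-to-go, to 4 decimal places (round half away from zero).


22.2260

BᵀP = [2.0000 -1.0000; -36.0000 4.5000]
S = R + BᵀPB = [2 0; 0 1] + [1.0000 -4.5000; -4.5000 101.2500] = [3.0000 -4.5000; -4.5000 102.2500]
BᵀPA = [5.0000 9.5000; -36.0000 -150.7500]
K = S⁻¹·BᵀPA = [1.2190 1.0227; -0.2984 -1.4293]
A−BK = [-0.3953 -0.2880; -3.2286 -2.6213]
AᵀP(A−BK) = [10.4114 8.9311; 8.9311 9.0646]
P' = Q + AᵀP(A−BK) = [12.9114 9.1811; 9.1811 9.3146]
tr(P') = 22.2260


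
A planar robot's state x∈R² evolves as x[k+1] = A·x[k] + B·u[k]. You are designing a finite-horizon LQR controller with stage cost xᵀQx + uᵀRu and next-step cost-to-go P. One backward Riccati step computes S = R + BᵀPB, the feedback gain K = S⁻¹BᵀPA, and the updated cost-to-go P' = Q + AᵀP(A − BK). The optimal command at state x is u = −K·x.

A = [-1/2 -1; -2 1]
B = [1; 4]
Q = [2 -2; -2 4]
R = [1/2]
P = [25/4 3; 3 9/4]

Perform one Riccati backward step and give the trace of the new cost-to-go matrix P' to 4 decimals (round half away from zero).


BᵀP = [18.2500 12.0000]
S = R + BᵀPB = [1/2] + [66.2500] = [66.7500]
BᵀPA = [-33.1250 -6.2500]
K = S⁻¹·BᵀPA = [-0.4963 -0.0936]
A−BK = [-0.0037 -0.9064; -0.0150 1.3745]
AᵀP(A−BK) = [0.1241 0.0234; 0.0234 1.9148]
P' = Q + AᵀP(A−BK) = [2.1241 -1.9766; -1.9766 5.9148]
tr(P') = 8.0389

8.0389


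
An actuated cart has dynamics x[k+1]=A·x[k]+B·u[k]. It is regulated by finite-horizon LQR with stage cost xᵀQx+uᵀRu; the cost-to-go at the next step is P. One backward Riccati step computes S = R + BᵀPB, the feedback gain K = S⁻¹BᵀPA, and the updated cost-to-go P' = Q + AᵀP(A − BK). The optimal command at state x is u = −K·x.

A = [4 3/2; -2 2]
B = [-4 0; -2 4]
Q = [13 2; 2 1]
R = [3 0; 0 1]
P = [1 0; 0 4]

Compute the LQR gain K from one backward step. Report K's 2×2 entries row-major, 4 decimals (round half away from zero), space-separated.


-0.8185 -0.3245 -0.8953 0.3325

BᵀP = [-4.0000 -8.0000; 0.0000 16.0000]
S = R + BᵀPB = [3 0; 0 1] + [32.0000 -32.0000; -32.0000 64.0000] = [35.0000 -32.0000; -32.0000 65.0000]
BᵀPA = [0.0000 -22.0000; -32.0000 32.0000]
K = S⁻¹·BᵀPA = [-0.8185 -0.3245; -0.8953 0.3325]
A−BK = [0.7258 0.2018; -0.0560 0.0208]
AᵀP(A−BK) = [3.3509 0.6411; 0.6411 0.4690]
P' = Q + AᵀP(A−BK) = [16.3509 2.6411; 2.6411 1.4690]
tr(P') = 17.8199


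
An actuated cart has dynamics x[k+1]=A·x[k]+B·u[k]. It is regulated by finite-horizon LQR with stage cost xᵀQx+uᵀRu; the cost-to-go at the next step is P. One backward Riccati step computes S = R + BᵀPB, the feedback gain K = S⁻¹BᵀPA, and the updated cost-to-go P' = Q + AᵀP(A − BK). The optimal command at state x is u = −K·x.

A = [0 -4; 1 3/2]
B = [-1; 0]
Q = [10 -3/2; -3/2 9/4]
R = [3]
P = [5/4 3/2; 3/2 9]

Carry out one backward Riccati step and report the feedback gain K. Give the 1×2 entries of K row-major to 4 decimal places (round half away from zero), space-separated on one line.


BᵀP = [-1.2500 -1.5000]
S = R + BᵀPB = [3] + [1.2500] = [4.2500]
BᵀPA = [-1.5000 2.7500]
K = S⁻¹·BᵀPA = [-0.3529 0.6471]
A−BK = [-0.3529 -3.3529; 1.0000 1.5000]
AᵀP(A−BK) = [8.4706 8.4706; 8.4706 20.4706]
P' = Q + AᵀP(A−BK) = [18.4706 6.9706; 6.9706 22.7206]
tr(P') = 41.1912

-0.3529 0.6471


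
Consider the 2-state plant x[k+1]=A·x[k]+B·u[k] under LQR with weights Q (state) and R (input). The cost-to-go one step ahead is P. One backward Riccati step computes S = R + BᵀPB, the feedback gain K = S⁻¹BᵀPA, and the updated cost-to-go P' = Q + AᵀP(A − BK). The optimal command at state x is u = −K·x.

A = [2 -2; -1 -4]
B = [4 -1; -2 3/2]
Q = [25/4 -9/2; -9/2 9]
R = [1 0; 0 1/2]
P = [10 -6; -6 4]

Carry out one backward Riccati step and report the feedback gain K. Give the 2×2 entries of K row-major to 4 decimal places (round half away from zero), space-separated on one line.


BᵀP = [52.0000 -32.0000; -19.0000 12.0000]
S = R + BᵀPB = [1 0; 0 1/2] + [272.0000 -100.0000; -100.0000 37.0000] = [273.0000 -100.0000; -100.0000 37.5000]
BᵀPA = [136.0000 24.0000; -50.0000 -10.0000]
K = S⁻¹·BᵀPA = [0.4211 -0.4211; -0.2105 -1.3895]
A−BK = [0.1053 -1.7053; 0.1579 -2.7579]
AᵀP(A−BK) = [0.2105 -0.2105; -0.2105 4.2105]
P' = Q + AᵀP(A−BK) = [6.4605 -4.7105; -4.7105 13.2105]
tr(P') = 19.6711

0.4211 -0.4211 -0.2105 -1.3895


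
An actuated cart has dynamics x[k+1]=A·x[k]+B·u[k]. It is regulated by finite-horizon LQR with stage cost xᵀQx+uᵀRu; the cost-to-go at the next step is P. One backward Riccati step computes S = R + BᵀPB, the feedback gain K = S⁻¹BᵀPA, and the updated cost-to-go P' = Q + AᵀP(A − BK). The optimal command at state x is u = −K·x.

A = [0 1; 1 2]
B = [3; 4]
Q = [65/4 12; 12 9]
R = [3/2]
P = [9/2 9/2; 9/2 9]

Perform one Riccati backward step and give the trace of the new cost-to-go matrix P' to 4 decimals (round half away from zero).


26.4898

BᵀP = [31.5000 49.5000]
S = R + BᵀPB = [3/2] + [292.5000] = [294.0000]
BᵀPA = [49.5000 130.5000]
K = S⁻¹·BᵀPA = [0.1684 0.4439]
A−BK = [-0.5051 -0.3316; 0.3265 0.2245]
AᵀP(A−BK) = [0.6658 0.5281; 0.5281 0.5740]
P' = Q + AᵀP(A−BK) = [16.9158 12.5281; 12.5281 9.5740]
tr(P') = 26.4898


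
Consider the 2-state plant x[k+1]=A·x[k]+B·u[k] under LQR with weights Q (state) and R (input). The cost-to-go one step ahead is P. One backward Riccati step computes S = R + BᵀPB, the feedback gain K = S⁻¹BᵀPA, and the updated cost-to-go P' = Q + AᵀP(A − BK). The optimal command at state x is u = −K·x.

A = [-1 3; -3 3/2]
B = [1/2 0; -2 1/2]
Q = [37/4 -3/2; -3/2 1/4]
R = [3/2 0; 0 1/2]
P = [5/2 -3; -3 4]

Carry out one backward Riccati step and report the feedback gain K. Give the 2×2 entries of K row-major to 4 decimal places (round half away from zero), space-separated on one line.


BᵀP = [7.2500 -9.5000; -1.5000 2.0000]
S = R + BᵀPB = [3/2 0; 0 1/2] + [22.6250 -4.7500; -4.7500 1.0000] = [24.1250 -4.7500; -4.7500 1.5000]
BᵀPA = [21.2500 7.5000; -4.5000 -1.5000]
K = S⁻¹·BᵀPA = [0.7706 0.3028; -0.5596 -0.0413]
A−BK = [-1.3853 2.8486; -1.1789 2.1261]
AᵀP(A−BK) = [1.6055 -0.6193; -0.6193 2.1674]
P' = Q + AᵀP(A−BK) = [10.8555 -2.1193; -2.1193 2.4174]
tr(P') = 13.2729

0.7706 0.3028 -0.5596 -0.0413


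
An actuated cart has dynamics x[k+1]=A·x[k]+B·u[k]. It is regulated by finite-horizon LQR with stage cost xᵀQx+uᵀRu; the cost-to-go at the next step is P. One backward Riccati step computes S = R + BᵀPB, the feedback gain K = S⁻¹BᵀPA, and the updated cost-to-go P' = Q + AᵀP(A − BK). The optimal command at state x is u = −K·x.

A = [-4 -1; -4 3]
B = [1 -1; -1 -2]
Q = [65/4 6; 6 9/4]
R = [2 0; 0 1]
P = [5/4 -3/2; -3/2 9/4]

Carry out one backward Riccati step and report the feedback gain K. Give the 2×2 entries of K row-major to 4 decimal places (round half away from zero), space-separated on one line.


-0.1246 -1.0170 1.0652 -1.1275

BᵀP = [2.7500 -3.7500; 1.7500 -3.0000]
S = R + BᵀPB = [2 0; 0 1] + [6.5000 4.7500; 4.7500 4.2500] = [8.5000 4.7500; 4.7500 5.2500]
BᵀPA = [4.0000 -14.0000; 5.0000 -10.7500]
K = S⁻¹·BᵀPA = [-0.1246 -1.0170; 1.0652 -1.1275]
A−BK = [-2.8102 -1.1105; -1.9943 -0.2720]
AᵀP(A−BK) = [3.1728 -0.2946; -0.2946 4.1416]
P' = Q + AᵀP(A−BK) = [19.4228 5.7054; 5.7054 6.3916]
tr(P') = 25.8144


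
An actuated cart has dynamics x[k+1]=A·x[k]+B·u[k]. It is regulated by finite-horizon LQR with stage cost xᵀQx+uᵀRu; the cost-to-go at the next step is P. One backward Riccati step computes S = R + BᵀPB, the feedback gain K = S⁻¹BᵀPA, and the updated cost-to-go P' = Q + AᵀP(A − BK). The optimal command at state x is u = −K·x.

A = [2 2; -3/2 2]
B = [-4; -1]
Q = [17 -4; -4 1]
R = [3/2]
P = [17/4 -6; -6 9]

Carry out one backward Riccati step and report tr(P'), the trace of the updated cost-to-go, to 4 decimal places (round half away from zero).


BᵀP = [-11.0000 15.0000]
S = R + BᵀPB = [3/2] + [29.0000] = [30.5000]
BᵀPA = [-44.5000 8.0000]
K = S⁻¹·BᵀPA = [-1.4590 0.2623]
A−BK = [-3.8361 3.0492; -2.9590 2.2623]
AᵀP(A−BK) = [8.3238 -4.3279; -4.3279 2.9016]
P' = Q + AᵀP(A−BK) = [25.3238 -8.3279; -8.3279 3.9016]
tr(P') = 29.2254

29.2254


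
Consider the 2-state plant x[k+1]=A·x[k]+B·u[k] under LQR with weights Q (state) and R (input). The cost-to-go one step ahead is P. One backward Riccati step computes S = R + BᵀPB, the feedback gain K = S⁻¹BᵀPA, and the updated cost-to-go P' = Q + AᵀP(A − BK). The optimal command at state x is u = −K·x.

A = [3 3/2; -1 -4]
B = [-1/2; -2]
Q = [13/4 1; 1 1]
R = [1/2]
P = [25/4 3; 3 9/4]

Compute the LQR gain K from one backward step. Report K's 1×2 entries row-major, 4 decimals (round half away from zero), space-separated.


-1.2527 0.6044

BᵀP = [-9.1250 -6.0000]
S = R + BᵀPB = [1/2] + [16.5625] = [17.0625]
BᵀPA = [-21.3750 10.3125]
K = S⁻¹·BᵀPA = [-1.2527 0.6044]
A−BK = [2.3736 1.8022; -3.5055 -2.7912]
AᵀP(A−BK) = [13.7225 9.5440; 9.5440 7.8297]
P' = Q + AᵀP(A−BK) = [16.9725 10.5440; 10.5440 8.8297]
tr(P') = 25.8022


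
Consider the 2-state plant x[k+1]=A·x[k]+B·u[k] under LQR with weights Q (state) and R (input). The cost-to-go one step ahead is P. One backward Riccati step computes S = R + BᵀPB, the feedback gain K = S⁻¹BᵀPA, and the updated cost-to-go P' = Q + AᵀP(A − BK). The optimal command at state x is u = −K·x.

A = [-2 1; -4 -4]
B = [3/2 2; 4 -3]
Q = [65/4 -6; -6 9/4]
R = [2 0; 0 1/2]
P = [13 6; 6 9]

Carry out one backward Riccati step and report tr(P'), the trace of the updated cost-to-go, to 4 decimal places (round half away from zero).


21.6325

BᵀP = [43.5000 45.0000; 8.0000 -15.0000]
S = R + BᵀPB = [2 0; 0 1/2] + [245.2500 -48.0000; -48.0000 61.0000] = [247.2500 -48.0000; -48.0000 61.5000]
BᵀPA = [-267.0000 -136.5000; 44.0000 68.0000]
K = S⁻¹·BᵀPA = [-1.1090 -0.3977; -0.1501 0.7953]
A−BK = [-0.0362 0.0059; -0.0143 -0.0234]
AᵀP(A−BK) = [2.4962 0.8272; 0.8272 0.6363]
P' = Q + AᵀP(A−BK) = [18.7462 -5.1728; -5.1728 2.8863]
tr(P') = 21.6325


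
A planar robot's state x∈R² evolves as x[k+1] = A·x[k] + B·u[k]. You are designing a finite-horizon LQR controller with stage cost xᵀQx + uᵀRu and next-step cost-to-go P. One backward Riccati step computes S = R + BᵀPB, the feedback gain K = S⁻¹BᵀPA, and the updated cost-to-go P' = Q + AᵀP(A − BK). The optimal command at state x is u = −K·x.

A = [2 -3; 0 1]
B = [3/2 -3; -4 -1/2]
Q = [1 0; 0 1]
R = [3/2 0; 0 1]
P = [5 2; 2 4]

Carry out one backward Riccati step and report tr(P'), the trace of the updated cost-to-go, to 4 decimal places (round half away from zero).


BᵀP = [-0.5000 -13.0000; -16.0000 -8.0000]
S = R + BᵀPB = [3/2 0; 0 1] + [51.2500 8.0000; 8.0000 52.0000] = [52.7500 8.0000; 8.0000 53.0000]
BᵀPA = [-1.0000 -11.5000; -32.0000 40.0000]
K = S⁻¹·BᵀPA = [0.0743 -0.3403; -0.6150 0.8061]
A−BK = [0.0436 -0.0714; -0.0102 0.0420]
AᵀP(A−BK) = [0.3946 -0.5458; -0.5458 0.8440]
P' = Q + AᵀP(A−BK) = [1.3946 -0.5458; -0.5458 1.8440]
tr(P') = 3.2386

3.2386


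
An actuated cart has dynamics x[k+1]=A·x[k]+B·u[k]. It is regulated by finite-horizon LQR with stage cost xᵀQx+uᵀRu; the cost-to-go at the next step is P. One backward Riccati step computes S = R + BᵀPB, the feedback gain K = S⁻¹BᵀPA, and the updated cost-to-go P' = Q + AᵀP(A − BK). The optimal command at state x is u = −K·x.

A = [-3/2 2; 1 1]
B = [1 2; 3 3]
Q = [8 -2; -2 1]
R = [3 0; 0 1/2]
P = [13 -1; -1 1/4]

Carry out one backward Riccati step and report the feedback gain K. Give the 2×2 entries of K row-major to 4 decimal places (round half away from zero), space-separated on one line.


0.2367 -0.1118 -0.9429 1.0971

BᵀP = [10.0000 -0.2500; 23.0000 -1.2500]
S = R + BᵀPB = [3 0; 0 1/2] + [9.2500 19.2500; 19.2500 42.2500] = [12.2500 19.2500; 19.2500 42.7500]
BᵀPA = [-15.2500 19.7500; -35.7500 44.7500]
K = S⁻¹·BᵀPA = [0.2367 -0.1118; -0.9429 1.0971]
A−BK = [0.1490 -0.0824; 3.1184 -1.9559]
AᵀP(A−BK) = [2.4031 -1.7327; -1.7327 1.3616]
P' = Q + AᵀP(A−BK) = [10.4031 -3.7327; -3.7327 2.3616]
tr(P') = 12.7647


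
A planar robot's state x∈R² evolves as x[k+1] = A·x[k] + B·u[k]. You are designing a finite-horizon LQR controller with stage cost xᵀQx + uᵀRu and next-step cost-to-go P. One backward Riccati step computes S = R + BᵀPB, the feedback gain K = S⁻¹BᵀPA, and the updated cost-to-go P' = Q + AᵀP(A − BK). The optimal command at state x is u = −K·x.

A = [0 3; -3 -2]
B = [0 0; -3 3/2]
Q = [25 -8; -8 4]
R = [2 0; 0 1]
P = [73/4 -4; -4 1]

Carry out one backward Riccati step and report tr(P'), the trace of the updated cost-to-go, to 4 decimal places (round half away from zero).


BᵀP = [12.0000 -3.0000; -6.0000 1.5000]
S = R + BᵀPB = [2 0; 0 1] + [9.0000 -4.5000; -4.5000 2.2500] = [11.0000 -4.5000; -4.5000 3.2500]
BᵀPA = [9.0000 42.0000; -4.5000 -21.0000]
K = S⁻¹·BᵀPA = [0.5806 2.7097; -0.5806 -2.7097]
A−BK = [0.0000 3.0000; -0.3871 10.1935]
AᵀP(A−BK) = [1.1613 5.4194; 5.4194 45.5403]
P' = Q + AᵀP(A−BK) = [26.1613 -2.5806; -2.5806 49.5403]
tr(P') = 75.7016

75.7016


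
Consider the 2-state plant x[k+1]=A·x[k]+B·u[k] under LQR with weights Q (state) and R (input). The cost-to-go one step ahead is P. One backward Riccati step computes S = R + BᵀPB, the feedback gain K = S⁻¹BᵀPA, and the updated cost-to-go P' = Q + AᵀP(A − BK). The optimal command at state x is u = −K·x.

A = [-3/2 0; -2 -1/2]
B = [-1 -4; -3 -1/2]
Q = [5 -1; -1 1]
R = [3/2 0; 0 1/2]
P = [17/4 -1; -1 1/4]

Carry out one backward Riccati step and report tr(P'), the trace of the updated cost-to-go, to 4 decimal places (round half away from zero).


BᵀP = [-1.2500 0.2500; -16.5000 3.8750]
S = R + BᵀPB = [3/2 0; 0 1/2] + [0.5000 4.8750; 4.8750 64.0625] = [2.0000 4.8750; 4.8750 64.5625]
BᵀPA = [1.3750 -0.1250; 17.0000 -1.9375]
K = S⁻¹·BᵀPA = [0.0560 0.0131; 0.2591 -0.0310]
A−BK = [-0.4077 -0.1109; -1.7025 -0.4763]
AᵀP(A−BK) = [0.0811 0.0090; 0.0090 0.0041]
P' = Q + AᵀP(A−BK) = [5.0811 -0.9910; -0.9910 1.0041]
tr(P') = 6.0852

6.0852


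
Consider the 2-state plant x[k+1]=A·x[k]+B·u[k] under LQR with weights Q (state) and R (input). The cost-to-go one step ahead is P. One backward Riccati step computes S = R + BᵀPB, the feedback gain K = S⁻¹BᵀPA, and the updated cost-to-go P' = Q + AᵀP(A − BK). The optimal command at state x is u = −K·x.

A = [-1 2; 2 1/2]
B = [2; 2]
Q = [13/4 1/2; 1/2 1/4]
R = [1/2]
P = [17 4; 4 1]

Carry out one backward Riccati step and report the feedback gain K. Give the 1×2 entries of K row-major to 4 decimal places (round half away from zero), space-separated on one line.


BᵀP = [42.0000 10.0000]
S = R + BᵀPB = [1/2] + [104.0000] = [104.5000]
BᵀPA = [-22.0000 89.0000]
K = S⁻¹·BᵀPA = [-0.2105 0.8517]
A−BK = [-0.5789 0.2967; 2.4211 -1.2033]
AᵀP(A−BK) = [0.3684 -0.2632; -0.2632 0.4510]
P' = Q + AᵀP(A−BK) = [3.6184 0.2368; 0.2368 0.7010]
tr(P') = 4.3194

-0.2105 0.8517


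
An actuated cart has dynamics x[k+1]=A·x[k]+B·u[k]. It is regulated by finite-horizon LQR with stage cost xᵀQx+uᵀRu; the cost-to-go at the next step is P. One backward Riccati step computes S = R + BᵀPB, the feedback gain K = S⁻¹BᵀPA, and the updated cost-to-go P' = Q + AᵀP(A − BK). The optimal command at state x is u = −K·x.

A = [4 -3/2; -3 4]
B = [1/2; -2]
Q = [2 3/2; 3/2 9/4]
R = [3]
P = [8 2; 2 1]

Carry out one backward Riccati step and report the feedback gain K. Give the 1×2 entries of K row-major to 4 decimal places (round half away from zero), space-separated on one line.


BᵀP = [0.0000 -1.0000]
S = R + BᵀPB = [3] + [2.0000] = [5.0000]
BᵀPA = [3.0000 -4.0000]
K = S⁻¹·BᵀPA = [0.6000 -0.8000]
A−BK = [3.7000 -1.1000; -1.8000 2.4000]
AᵀP(A−BK) = [87.2000 -16.6000; -16.6000 6.8000]
P' = Q + AᵀP(A−BK) = [89.2000 -15.1000; -15.1000 9.0500]
tr(P') = 98.2500

0.6000 -0.8000


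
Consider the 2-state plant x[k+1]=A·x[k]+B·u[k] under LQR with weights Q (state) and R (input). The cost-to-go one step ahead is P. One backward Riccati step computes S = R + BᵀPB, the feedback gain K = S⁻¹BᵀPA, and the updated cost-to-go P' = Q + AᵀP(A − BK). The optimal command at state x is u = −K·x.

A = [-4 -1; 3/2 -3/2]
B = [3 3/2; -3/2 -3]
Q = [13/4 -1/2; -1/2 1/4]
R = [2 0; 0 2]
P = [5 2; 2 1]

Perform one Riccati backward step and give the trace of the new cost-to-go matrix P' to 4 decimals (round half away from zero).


8.8992

BᵀP = [12.0000 4.5000; 1.5000 0.0000]
S = R + BᵀPB = [2 0; 0 2] + [29.2500 4.5000; 4.5000 2.2500] = [31.2500 4.5000; 4.5000 4.2500]
BᵀPA = [-41.2500 -18.7500; -6.0000 -1.5000]
K = S⁻¹·BᵀPA = [-1.3176 -0.6480; -0.0167 0.3331]
A−BK = [-0.0222 0.4442; -0.5264 -1.4725]
AᵀP(A−BK) = [3.7990 2.0200; 2.0200 1.6002]
P' = Q + AᵀP(A−BK) = [7.0490 1.5200; 1.5200 1.8502]
tr(P') = 8.8992


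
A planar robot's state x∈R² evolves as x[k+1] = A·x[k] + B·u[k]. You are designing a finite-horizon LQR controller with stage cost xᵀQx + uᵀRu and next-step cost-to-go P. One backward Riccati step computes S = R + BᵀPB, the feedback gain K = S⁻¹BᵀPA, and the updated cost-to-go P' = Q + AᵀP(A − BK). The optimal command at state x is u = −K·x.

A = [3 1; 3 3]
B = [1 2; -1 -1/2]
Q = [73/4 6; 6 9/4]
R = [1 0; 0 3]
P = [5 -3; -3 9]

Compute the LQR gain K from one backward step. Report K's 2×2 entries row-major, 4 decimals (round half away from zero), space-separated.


-2.5602 -2.5254 1.8984 1.1379

BᵀP = [8.0000 -12.0000; 11.5000 -10.5000]
S = R + BᵀPB = [1 0; 0 3] + [20.0000 22.0000; 22.0000 28.2500] = [21.0000 22.0000; 22.0000 31.2500]
BᵀPA = [-12.0000 -28.0000; 3.0000 -20.0000]
K = S⁻¹·BᵀPA = [-2.5602 -2.5254; 1.8984 1.1379]
A−BK = [1.7634 1.2496; 1.3890 1.0435]
AᵀP(A−BK) = [35.5820 26.2816; 26.2816 20.0464]
P' = Q + AᵀP(A−BK) = [53.8320 32.2816; 32.2816 22.2964]
tr(P') = 76.1284


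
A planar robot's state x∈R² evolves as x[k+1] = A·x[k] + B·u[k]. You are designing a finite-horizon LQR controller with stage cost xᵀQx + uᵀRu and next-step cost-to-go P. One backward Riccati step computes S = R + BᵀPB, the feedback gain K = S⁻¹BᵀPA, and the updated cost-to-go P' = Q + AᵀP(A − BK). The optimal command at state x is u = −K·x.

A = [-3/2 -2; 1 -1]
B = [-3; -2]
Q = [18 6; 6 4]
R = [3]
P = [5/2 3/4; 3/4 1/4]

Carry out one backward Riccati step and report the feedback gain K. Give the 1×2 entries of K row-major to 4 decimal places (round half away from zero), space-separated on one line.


0.3028 0.5845

BᵀP = [-9.0000 -2.7500]
S = R + BᵀPB = [3] + [32.5000] = [35.5000]
BᵀPA = [10.7500 20.7500]
K = S⁻¹·BᵀPA = [0.3028 0.5845]
A−BK = [-0.5915 -0.2465; 1.6056 0.1690]
AᵀP(A−BK) = [0.3697 0.5915; 0.5915 1.1215]
P' = Q + AᵀP(A−BK) = [18.3697 6.5915; 6.5915 5.1215]
tr(P') = 23.4912


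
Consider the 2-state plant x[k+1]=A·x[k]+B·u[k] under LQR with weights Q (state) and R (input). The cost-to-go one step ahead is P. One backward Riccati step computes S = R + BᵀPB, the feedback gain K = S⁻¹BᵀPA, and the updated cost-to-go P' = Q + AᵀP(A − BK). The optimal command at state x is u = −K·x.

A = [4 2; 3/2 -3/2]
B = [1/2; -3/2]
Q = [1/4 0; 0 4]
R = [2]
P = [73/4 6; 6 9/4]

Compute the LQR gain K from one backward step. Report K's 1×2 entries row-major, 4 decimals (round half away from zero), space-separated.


BᵀP = [0.1250 -0.3750]
S = R + BᵀPB = [2] + [0.6250] = [2.6250]
BᵀPA = [-0.0625 0.8125]
K = S⁻¹·BᵀPA = [-0.0238 0.3095]
A−BK = [4.0119 1.8452; 1.4643 -1.0357]
AᵀP(A−BK) = [369.0610 122.9568; 122.9568 41.8110]
P' = Q + AᵀP(A−BK) = [369.3110 122.9568; 122.9568 45.8110]
tr(P') = 415.1220

-0.0238 0.3095


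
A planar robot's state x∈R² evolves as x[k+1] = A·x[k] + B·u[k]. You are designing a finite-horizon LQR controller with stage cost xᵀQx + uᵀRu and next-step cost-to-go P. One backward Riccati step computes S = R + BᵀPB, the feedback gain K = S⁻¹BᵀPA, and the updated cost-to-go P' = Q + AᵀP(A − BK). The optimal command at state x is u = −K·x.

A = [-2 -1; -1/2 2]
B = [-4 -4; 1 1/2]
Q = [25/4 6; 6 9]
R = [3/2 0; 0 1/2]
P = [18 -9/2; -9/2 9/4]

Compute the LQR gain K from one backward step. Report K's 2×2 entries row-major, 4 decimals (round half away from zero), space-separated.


-0.0710 0.5140 0.5256 -0.1628

BᵀP = [-76.5000 20.2500; -74.2500 19.1250]
S = R + BᵀPB = [3/2 0; 0 1/2] + [326.2500 316.1250; 316.1250 306.5625] = [327.7500 316.1250; 316.1250 307.0625]
BᵀPA = [142.8750 117.0000; 138.9375 112.5000]
K = S⁻¹·BᵀPA = [-0.0710 0.5140; 0.5256 -0.1628]
A−BK = [-0.1817 0.4048; -0.6918 1.5674]
AᵀP(A−BK) = [0.6854 -1.3194; -1.3194 3.1764]
P' = Q + AᵀP(A−BK) = [6.9354 4.6806; 4.6806 12.1764]
tr(P') = 19.1118


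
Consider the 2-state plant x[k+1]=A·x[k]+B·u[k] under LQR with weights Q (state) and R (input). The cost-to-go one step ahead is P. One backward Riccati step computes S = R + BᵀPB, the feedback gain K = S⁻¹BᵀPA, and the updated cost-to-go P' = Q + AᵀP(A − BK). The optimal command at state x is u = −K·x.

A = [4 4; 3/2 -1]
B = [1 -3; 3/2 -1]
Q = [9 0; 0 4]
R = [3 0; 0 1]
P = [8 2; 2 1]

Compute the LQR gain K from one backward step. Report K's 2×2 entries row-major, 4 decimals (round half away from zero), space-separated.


0.1740 -0.1779 -1.2575 -1.2034

BᵀP = [11.0000 3.5000; -26.0000 -7.0000]
S = R + BᵀPB = [3 0; 0 1] + [16.2500 -36.5000; -36.5000 85.0000] = [19.2500 -36.5000; -36.5000 86.0000]
BᵀPA = [49.2500 40.5000; -114.5000 -97.0000]
K = S⁻¹·BᵀPA = [0.1740 -0.1779; -1.2575 -1.2034]
A−BK = [0.0534 0.5677; -0.0186 -1.9366]
AᵀP(A−BK) = [1.6914 1.4710; 1.4710 3.4741]
P' = Q + AᵀP(A−BK) = [10.6914 1.4710; 1.4710 7.4741]
tr(P') = 18.1655


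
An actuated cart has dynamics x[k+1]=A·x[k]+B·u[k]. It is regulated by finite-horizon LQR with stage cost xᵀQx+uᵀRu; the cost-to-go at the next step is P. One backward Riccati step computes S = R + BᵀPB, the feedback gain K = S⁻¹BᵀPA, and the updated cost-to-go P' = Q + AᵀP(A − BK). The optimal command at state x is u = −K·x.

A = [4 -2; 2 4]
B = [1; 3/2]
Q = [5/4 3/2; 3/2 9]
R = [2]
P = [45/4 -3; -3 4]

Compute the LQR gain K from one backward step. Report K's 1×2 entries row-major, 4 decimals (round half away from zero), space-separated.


BᵀP = [6.7500 3.0000]
S = R + BᵀPB = [2] + [11.2500] = [13.2500]
BᵀPA = [33.0000 -1.5000]
K = S⁻¹·BᵀPA = [2.4906 -0.1132]
A−BK = [1.5094 -1.8868; -1.7358 4.1698]
AᵀP(A−BK) = [65.8113 -90.2642; -90.2642 156.8302]
P' = Q + AᵀP(A−BK) = [67.0613 -88.7642; -88.7642 165.8302]
tr(P') = 232.8915

2.4906 -0.1132


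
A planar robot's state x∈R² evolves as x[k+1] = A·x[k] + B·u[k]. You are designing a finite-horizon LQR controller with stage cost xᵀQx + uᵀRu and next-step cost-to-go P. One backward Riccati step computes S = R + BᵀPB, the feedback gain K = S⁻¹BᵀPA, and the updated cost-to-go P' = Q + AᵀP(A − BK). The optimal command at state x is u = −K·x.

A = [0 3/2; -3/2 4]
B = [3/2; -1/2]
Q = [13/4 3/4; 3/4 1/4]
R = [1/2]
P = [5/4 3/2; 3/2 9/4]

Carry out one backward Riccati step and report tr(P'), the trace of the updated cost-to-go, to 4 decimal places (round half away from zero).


40.0625

BᵀP = [1.1250 1.1250]
S = R + BᵀPB = [1/2] + [1.1250] = [1.6250]
BᵀPA = [-1.6875 6.1875]
K = S⁻¹·BᵀPA = [-1.0385 3.8077]
A−BK = [1.5577 -4.2115; -2.0192 5.9038]
AᵀP(A−BK) = [3.3101 -10.4495; -10.4495 33.2524]
P' = Q + AᵀP(A−BK) = [6.5601 -9.6995; -9.6995 33.5024]
tr(P') = 40.0625


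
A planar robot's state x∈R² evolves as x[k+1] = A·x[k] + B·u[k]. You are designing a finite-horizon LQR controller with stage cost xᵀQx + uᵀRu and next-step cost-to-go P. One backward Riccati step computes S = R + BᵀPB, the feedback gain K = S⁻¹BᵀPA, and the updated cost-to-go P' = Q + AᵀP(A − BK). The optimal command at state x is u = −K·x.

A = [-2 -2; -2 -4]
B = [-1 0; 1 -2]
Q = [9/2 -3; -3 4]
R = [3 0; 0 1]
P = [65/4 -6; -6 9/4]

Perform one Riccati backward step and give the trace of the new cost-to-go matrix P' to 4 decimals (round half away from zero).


BᵀP = [-22.2500 8.2500; 12.0000 -4.5000]
S = R + BᵀPB = [3 0; 0 1] + [30.5000 -16.5000; -16.5000 9.0000] = [33.5000 -16.5000; -16.5000 10.0000]
BᵀPA = [28.0000 11.5000; -15.0000 -6.0000]
K = S⁻¹·BᵀPA = [0.5179 0.2550; -0.6454 -0.1793]
A−BK = [-1.4821 -1.7450; -3.8088 -4.6135]
AᵀP(A−BK) = [1.8167 1.1713; 1.1713 0.9920]
P' = Q + AᵀP(A−BK) = [6.3167 -1.8287; -1.8287 4.9920]
tr(P') = 11.3088

11.3088


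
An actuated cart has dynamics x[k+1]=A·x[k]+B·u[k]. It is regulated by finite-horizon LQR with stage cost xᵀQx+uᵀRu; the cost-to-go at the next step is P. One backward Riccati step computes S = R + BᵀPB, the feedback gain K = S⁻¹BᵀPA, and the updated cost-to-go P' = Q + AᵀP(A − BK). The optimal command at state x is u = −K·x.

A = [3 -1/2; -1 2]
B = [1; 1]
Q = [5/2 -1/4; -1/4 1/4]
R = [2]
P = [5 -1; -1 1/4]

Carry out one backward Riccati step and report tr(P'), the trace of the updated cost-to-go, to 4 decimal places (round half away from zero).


BᵀP = [4.0000 -0.7500]
S = R + BᵀPB = [2] + [3.2500] = [5.2500]
BᵀPA = [12.7500 -3.5000]
K = S⁻¹·BᵀPA = [2.4286 -0.6667]
A−BK = [0.5714 0.1667; -3.4286 2.6667]
AᵀP(A−BK) = [20.2857 -6.0000; -6.0000 1.9167]
P' = Q + AᵀP(A−BK) = [22.7857 -6.2500; -6.2500 2.1667]
tr(P') = 24.9524

24.9524


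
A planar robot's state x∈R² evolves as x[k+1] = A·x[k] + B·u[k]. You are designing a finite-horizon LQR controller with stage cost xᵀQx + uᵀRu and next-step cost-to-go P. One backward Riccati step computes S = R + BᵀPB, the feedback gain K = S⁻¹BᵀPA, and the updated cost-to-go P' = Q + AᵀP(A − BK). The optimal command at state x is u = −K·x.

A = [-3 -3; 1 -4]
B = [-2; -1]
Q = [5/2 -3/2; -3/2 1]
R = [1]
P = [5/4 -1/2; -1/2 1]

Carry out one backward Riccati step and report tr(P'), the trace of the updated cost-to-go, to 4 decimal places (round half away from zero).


BᵀP = [-2.0000 0.0000]
S = R + BᵀPB = [1] + [4.0000] = [5.0000]
BᵀPA = [6.0000 6.0000]
K = S⁻¹·BᵀPA = [1.2000 1.2000]
A−BK = [-0.6000 -0.6000; 2.2000 -2.8000]
AᵀP(A−BK) = [8.0500 -4.4500; -4.4500 8.0500]
P' = Q + AᵀP(A−BK) = [10.5500 -5.9500; -5.9500 9.0500]
tr(P') = 19.6000

19.6000
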